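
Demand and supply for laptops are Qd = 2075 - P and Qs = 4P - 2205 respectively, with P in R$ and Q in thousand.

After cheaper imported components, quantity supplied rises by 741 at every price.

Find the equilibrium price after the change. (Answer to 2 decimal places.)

707.80

Solve the original market: 2075 - P = 4P - 2205, hence P = 856 and Q = 1219.
The new curves are Qd = 2075 - P (demand) and Qs = 4P - 1464 (supply).
Clearing the new market: 2075 - P = 4P - 1464, so P = 707.8 and Q = 1367.2.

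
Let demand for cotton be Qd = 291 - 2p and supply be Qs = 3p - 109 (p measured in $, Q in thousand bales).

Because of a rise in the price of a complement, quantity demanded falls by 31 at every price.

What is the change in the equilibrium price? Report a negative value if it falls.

-6.2

Before the shock: 291 - 2p = 3p - 109 ⇒ 400 = 5p ⇒ p = 80, Q = 131.
After the shift, demand is Qd = 260 - 2p and supply is Qs = 3p - 109.
Equate the new curves: 260 - 2p = 3p - 109, giving 369 = 5p, p = 73.8, Q = 112.4.
Δp = 73.8 − 80 = -6.2.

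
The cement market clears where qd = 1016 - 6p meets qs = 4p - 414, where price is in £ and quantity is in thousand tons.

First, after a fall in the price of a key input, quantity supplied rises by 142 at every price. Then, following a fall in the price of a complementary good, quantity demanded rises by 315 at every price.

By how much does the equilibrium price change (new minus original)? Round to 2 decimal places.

Solve the original market: 1016 - 6p = 4p - 414, hence p = 143 and q = 158.
The shock moves the curves to qd = 1331 - 6p and qs = 4p - 272.
Setting them equal: 1331 - 6p = 4p - 272 → 1603 = 10p, so p = 160.3 and q = 369.2.
Δp = 160.3 − 143 = +17.30.

+17.30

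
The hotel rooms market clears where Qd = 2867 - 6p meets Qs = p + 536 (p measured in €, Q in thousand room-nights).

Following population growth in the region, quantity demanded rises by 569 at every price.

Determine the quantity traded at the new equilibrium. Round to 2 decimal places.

950.29

Before the shock: 2867 - 6p = p + 536 ⇒ 2331 = 7p ⇒ p = 333, Q = 869.
The shock moves the curves to Qd = 3436 - 6p and Qs = p + 536.
Clearing the new market: 3436 - 6p = p + 536, so p = 2900/7 ≈ 414.2857 and Q = 6652/7 ≈ 950.2857.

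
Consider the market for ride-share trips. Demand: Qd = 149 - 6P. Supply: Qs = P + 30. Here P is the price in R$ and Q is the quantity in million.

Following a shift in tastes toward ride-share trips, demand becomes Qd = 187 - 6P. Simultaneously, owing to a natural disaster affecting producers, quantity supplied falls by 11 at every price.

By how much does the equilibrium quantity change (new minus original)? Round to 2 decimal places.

-4.00

Solve the original market: 149 - 6P = P + 30, hence P = 17 and Q = 47.
After the shift, demand is Qd = 187 - 6P and supply is Qs = P + 19.
Clearing the new market: 187 - 6P = P + 19, so P = 24 and Q = 43.
ΔQ = 43 − 47 = -4.00.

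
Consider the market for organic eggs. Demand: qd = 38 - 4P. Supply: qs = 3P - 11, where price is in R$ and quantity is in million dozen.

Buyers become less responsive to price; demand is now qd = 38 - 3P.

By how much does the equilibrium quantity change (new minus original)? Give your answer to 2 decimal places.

Initially, 38 - 4P = 3P - 11, so 49 = 7P and P = 7, q = 10.
After the shift, demand is qd = 38 - 3P and supply is qs = 3P - 11.
Clearing the new market: 38 - 3P = 3P - 11, so P = 49/6 ≈ 8.1667 and q = 13.5.
Δq = 13.5 − 10 = +3.50.

+3.50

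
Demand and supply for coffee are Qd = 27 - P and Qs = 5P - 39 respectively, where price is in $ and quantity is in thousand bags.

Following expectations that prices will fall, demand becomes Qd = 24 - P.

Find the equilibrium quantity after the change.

13.5

Initially, 27 - P = 5P - 39, so 66 = 6P and P = 11, Q = 16.
The new curves are Qd = 24 - P (demand) and Qs = 5P - 39 (supply).
Setting them equal: 24 - P = 5P - 39 → 63 = 6P, so P = 10.5 and Q = 13.5.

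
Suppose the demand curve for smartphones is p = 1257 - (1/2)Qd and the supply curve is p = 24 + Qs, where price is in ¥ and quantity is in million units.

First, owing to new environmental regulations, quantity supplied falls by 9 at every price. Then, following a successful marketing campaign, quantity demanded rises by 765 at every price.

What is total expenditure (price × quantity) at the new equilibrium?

Before the shock: 2514 - 2p = p - 24 ⇒ 2538 = 3p ⇒ p = 846, Q = 822.
The new curves are Qd = 3279 - 2p (demand) and Qs = p - 33 (supply).
Clearing the new market: 3279 - 2p = p - 33, so p = 1104 and Q = 1071.
New expenditure = 1104 × 1071 = 1182384.

1182384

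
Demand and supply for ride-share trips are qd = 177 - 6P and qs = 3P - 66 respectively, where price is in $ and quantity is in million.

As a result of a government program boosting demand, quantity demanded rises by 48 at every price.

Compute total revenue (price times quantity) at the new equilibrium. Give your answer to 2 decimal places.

1002.33

Original equilibrium: 177 - 6P = 3P - 66 gives 243 = 9P, so P = 27 and q = 15.
After the shift, demand is qd = 225 - 6P and supply is qs = 3P - 66.
Clearing the new market: 225 - 6P = 3P - 66, so P = 97/3 ≈ 32.3333 and q = 31.
New expenditure = 32.3333 × 31 = 1002.33.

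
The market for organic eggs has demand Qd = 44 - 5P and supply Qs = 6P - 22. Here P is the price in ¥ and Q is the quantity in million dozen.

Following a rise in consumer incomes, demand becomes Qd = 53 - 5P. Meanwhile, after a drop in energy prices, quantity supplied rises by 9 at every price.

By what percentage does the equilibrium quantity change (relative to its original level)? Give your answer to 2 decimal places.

Before the shock: 44 - 5P = 6P - 22 ⇒ 66 = 11P ⇒ P = 6, Q = 14.
After the shift, demand is Qd = 53 - 5P and supply is Qs = 6P - 13.
Equate the new curves: 53 - 5P = 6P - 13, giving 66 = 11P, P = 6, Q = 23.
%ΔQ = (23 − 14) / 14 × 100 = +64.29%.

+64.29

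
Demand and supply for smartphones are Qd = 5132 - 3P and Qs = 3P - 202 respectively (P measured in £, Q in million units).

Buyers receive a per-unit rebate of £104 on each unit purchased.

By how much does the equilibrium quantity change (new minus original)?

Original equilibrium: 5132 - 3P = 3P - 202 gives 5334 = 6P, so P = 889 and Q = 2465.
Since buyers' out-of-pocket price is the market price minus the rebate, the effective demand curve becomes Qd = 5444 - 3P.
Clearing the new market: 5444 - 3P = 3P - 202, so P = 941 and Q = 2621.
ΔQ = 2621 − 2465 = +156.

+156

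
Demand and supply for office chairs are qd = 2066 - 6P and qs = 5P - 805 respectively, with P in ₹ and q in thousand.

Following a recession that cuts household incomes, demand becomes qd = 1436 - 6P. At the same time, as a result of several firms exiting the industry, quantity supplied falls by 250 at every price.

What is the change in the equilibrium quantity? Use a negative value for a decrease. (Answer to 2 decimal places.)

-422.73

Initially, 2066 - 6P = 5P - 805, so 2871 = 11P and P = 261, q = 500.
With the change applied: demand qd = 1436 - 6P, supply qs = 5P - 1055.
Setting them equal: 1436 - 6P = 5P - 1055 → 2491 = 11P, so P = 2491/11 ≈ 226.4545 and q = 850/11 ≈ 77.2727.
Δq = 77.2727 − 500 = -422.73.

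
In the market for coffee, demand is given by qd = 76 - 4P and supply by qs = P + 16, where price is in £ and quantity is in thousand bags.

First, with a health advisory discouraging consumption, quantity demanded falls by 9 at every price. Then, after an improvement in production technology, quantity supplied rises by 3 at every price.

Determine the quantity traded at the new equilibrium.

28.6

Original equilibrium: 76 - 4P = P + 16 gives 60 = 5P, so P = 12 and q = 28.
The new curves are qd = 67 - 4P (demand) and qs = P + 19 (supply).
Setting them equal: 67 - 4P = P + 19 → 48 = 5P, so P = 9.6 and q = 28.6.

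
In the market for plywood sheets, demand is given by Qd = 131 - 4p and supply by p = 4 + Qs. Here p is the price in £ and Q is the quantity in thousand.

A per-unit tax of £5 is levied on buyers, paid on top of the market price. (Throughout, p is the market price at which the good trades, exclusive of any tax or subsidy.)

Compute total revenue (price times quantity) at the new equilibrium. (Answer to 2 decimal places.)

Solve the original market: 131 - 4p = p - 4, hence p = 27 and Q = 23.
Since buyers pay the price plus the tax, the effective demand curve becomes Qd = 111 - 4p.
New equilibrium: 111 - 4p = p - 4 ⇒ 115 = 5p ⇒ p = 23, Q = 19.
New expenditure = 23 × 19 = 437.00.

437.00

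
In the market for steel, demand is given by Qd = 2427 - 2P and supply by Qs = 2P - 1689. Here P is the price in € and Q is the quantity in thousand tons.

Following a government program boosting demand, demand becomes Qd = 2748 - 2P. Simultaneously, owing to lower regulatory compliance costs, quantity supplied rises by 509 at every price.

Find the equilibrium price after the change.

Initially, 2427 - 2P = 2P - 1689, so 4116 = 4P and P = 1029, Q = 369.
The new curves are Qd = 2748 - 2P (demand) and Qs = 2P - 1180 (supply).
Clearing the new market: 2748 - 2P = 2P - 1180, so P = 982 and Q = 784.

982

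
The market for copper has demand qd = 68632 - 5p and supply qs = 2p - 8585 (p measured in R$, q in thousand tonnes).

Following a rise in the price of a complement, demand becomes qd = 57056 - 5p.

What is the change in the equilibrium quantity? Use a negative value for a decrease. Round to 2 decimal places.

-3307.43

Original equilibrium: 68632 - 5p = 2p - 8585 gives 77217 = 7p, so p = 11031 and q = 13477.
After the shift, demand is qd = 57056 - 5p and supply is qs = 2p - 8585.
Equate the new curves: 57056 - 5p = 2p - 8585, giving 65641 = 7p, p = 65641/7 ≈ 9377.2857, q = 71187/7 ≈ 10169.5714.
Δq = 10169.5714 − 13477 = -3307.43.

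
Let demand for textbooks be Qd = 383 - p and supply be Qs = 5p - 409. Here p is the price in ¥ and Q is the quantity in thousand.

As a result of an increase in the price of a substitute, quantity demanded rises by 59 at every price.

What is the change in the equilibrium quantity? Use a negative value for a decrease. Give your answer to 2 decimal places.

Original equilibrium: 383 - p = 5p - 409 gives 792 = 6p, so p = 132 and Q = 251.
The new curves are Qd = 442 - p (demand) and Qs = 5p - 409 (supply).
Clearing the new market: 442 - p = 5p - 409, so p = 851/6 ≈ 141.8333 and Q = 1801/6 ≈ 300.1667.
ΔQ = 300.1667 − 251 = +49.17.

+49.17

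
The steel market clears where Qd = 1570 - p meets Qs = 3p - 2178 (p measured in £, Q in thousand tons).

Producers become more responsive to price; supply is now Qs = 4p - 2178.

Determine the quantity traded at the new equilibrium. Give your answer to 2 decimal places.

Original equilibrium: 1570 - p = 3p - 2178 gives 3748 = 4p, so p = 937 and Q = 633.
After the shift, demand is Qd = 1570 - p and supply is Qs = 4p - 2178.
Clearing the new market: 1570 - p = 4p - 2178, so p = 749.6 and Q = 820.4.

820.40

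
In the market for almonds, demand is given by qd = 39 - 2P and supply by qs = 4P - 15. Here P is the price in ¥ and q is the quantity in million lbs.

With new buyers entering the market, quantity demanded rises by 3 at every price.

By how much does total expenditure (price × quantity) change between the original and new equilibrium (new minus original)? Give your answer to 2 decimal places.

Before the shock: 39 - 2P = 4P - 15 ⇒ 54 = 6P ⇒ P = 9, q = 21.
With the change applied: demand qd = 42 - 2P, supply qs = 4P - 15.
New equilibrium: 42 - 2P = 4P - 15 ⇒ 57 = 6P ⇒ P = 9.5, q = 23.
Expenditure moves from 9×21 = 189 to 9.5×23 = 218.5; change = +29.50.

+29.50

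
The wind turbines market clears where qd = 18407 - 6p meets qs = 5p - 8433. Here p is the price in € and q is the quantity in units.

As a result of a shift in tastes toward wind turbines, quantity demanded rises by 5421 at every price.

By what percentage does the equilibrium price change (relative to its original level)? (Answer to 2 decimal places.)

Before the shock: 18407 - 6p = 5p - 8433 ⇒ 26840 = 11p ⇒ p = 2440, q = 3767.
After the shift, demand is qd = 23828 - 6p and supply is qs = 5p - 8433.
New equilibrium: 23828 - 6p = 5p - 8433 ⇒ 32261 = 11p ⇒ p = 32261/11 ≈ 2932.8182, q = 68542/11 ≈ 6231.0909.
%Δp = (2932.8182 − 2440) / 2440 × 100 = +20.20%.

+20.20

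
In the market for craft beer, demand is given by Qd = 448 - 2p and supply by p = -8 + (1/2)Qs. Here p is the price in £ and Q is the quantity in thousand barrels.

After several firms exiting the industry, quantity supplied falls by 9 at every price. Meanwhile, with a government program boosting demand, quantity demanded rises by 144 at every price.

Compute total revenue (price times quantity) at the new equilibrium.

43801.875

Before the shock: 448 - 2p = 2p + 16 ⇒ 432 = 4p ⇒ p = 108, Q = 232.
The new curves are Qd = 592 - 2p (demand) and Qs = 2p + 7 (supply).
Equate the new curves: 592 - 2p = 2p + 7, giving 585 = 4p, p = 146.25, Q = 299.5.
New expenditure = 146.25 × 299.5 = 43801.875.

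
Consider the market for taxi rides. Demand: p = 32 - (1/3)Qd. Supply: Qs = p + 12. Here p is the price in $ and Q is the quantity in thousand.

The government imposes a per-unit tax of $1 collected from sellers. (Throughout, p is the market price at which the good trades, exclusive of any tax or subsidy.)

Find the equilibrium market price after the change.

21.25

Initially, 96 - 3p = p + 12, so 84 = 4p and p = 21, Q = 33.
Since sellers keep the price net of the tax, the effective supply curve becomes Qs = p + 11.
Equate the new curves: 96 - 3p = p + 11, giving 85 = 4p, p = 21.25, Q = 32.25.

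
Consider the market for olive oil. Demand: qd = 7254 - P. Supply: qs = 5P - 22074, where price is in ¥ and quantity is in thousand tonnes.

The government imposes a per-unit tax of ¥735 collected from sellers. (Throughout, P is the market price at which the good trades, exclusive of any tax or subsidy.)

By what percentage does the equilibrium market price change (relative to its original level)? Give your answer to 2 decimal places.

+12.53

Initially, 7254 - P = 5P - 22074, so 29328 = 6P and P = 4888, q = 2366.
Since sellers keep the price net of the tax, the effective supply curve becomes qs = 5P - 25749.
New equilibrium: 7254 - P = 5P - 25749 ⇒ 33003 = 6P ⇒ P = 5500.5, q = 1753.5.
%ΔP = (5500.5 − 4888) / 4888 × 100 = +12.53%.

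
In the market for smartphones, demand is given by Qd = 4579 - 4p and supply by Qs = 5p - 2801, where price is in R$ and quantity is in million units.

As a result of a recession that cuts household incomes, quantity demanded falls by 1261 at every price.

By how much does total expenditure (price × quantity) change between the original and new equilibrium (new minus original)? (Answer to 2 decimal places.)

-658304.27

Initially, 4579 - 4p = 5p - 2801, so 7380 = 9p and p = 820, Q = 1299.
The new curves are Qd = 3318 - 4p (demand) and Qs = 5p - 2801 (supply).
New equilibrium: 3318 - 4p = 5p - 2801 ⇒ 6119 = 9p ⇒ p = 6119/9 ≈ 679.8889, Q = 5386/9 ≈ 598.4444.
Expenditure moves from 820×1299 = 1065180 to 679.8889×598.4444 = 406875.7284; change = -658304.27.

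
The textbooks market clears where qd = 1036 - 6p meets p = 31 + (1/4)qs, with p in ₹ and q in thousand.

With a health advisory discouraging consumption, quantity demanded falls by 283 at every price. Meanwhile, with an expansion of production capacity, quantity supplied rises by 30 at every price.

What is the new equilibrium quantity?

244.8

Original equilibrium: 1036 - 6p = 4p - 124 gives 1160 = 10p, so p = 116 and q = 340.
The shock moves the curves to qd = 753 - 6p and qs = 4p - 94.
Equate the new curves: 753 - 6p = 4p - 94, giving 847 = 10p, p = 84.7, q = 244.8.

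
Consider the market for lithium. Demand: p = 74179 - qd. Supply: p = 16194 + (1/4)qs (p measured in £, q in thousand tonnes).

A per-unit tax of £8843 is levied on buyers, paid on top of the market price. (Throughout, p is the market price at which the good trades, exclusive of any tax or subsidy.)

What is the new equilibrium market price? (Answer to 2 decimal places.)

Before the shock: 74179 - p = 4p - 64776 ⇒ 138955 = 5p ⇒ p = 27791, q = 46388.
Since buyers pay the price plus the tax, the effective demand curve becomes qd = 65336 - p.
New equilibrium: 65336 - p = 4p - 64776 ⇒ 130112 = 5p ⇒ p = 26022.4, q = 39313.6.

26022.40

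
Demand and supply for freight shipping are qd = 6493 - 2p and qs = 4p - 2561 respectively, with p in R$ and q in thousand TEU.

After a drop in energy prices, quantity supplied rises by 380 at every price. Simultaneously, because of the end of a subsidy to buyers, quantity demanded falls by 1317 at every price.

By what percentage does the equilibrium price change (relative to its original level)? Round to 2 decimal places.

Initially, 6493 - 2p = 4p - 2561, so 9054 = 6p and p = 1509, q = 3475.
The new curves are qd = 5176 - 2p (demand) and qs = 4p - 2181 (supply).
Equate the new curves: 5176 - 2p = 4p - 2181, giving 7357 = 6p, p = 7357/6 ≈ 1226.1667, q = 8171/3 ≈ 2723.6667.
%Δp = (1226.1667 − 1509) / 1509 × 100 = -18.74%.

-18.74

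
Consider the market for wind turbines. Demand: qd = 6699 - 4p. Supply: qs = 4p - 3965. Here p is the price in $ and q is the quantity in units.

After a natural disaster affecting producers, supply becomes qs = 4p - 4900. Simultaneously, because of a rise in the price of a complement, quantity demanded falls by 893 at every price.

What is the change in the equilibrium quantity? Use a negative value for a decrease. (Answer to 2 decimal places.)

Initially, 6699 - 4p = 4p - 3965, so 10664 = 8p and p = 1333, q = 1367.
The new curves are qd = 5806 - 4p (demand) and qs = 4p - 4900 (supply).
Setting them equal: 5806 - 4p = 4p - 4900 → 10706 = 8p, so p = 1338.25 and q = 453.
Δq = 453 − 1367 = -914.00.

-914.00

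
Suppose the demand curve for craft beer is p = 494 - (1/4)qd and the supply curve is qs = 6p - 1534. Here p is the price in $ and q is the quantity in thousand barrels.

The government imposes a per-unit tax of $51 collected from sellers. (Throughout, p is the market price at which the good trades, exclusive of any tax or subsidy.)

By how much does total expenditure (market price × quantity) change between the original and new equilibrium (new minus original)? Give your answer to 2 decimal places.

-29204.64

Initially, 1976 - 4p = 6p - 1534, so 3510 = 10p and p = 351, q = 572.
Since sellers keep the price net of the tax, the effective supply curve becomes qs = 6p - 1840.
Setting them equal: 1976 - 4p = 6p - 1840 → 3816 = 10p, so p = 381.6 and q = 449.6.
Expenditure moves from 351×572 = 200772 to 381.6×449.6 = 171567.36; change = -29204.64.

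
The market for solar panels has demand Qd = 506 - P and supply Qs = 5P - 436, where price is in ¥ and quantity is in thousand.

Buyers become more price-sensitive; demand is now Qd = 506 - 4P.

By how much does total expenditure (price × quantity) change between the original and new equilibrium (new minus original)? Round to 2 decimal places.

-45652.11

Solve the original market: 506 - P = 5P - 436, hence P = 157 and Q = 349.
After the shift, demand is Qd = 506 - 4P and supply is Qs = 5P - 436.
Clearing the new market: 506 - 4P = 5P - 436, so P = 314/3 ≈ 104.6667 and Q = 262/3 ≈ 87.3333.
Expenditure moves from 157×349 = 54793 to 104.6667×87.3333 = 9140.8889; change = -45652.11.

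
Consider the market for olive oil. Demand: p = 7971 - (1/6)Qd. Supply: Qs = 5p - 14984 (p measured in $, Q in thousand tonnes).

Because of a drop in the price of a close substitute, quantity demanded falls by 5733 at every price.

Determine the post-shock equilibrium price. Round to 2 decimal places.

5188.82

Before the shock: 47826 - 6p = 5p - 14984 ⇒ 62810 = 11p ⇒ p = 5710, Q = 13566.
After the shift, demand is Qd = 42093 - 6p and supply is Qs = 5p - 14984.
Setting them equal: 42093 - 6p = 5p - 14984 → 57077 = 11p, so p = 57077/11 ≈ 5188.8182 and Q = 120561/11 ≈ 10960.0909.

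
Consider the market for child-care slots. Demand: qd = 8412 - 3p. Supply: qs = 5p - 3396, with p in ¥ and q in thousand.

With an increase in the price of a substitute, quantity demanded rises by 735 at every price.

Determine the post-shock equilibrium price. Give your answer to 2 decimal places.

1567.88

Before the shock: 8412 - 3p = 5p - 3396 ⇒ 11808 = 8p ⇒ p = 1476, q = 3984.
After the shift, demand is qd = 9147 - 3p and supply is qs = 5p - 3396.
New equilibrium: 9147 - 3p = 5p - 3396 ⇒ 12543 = 8p ⇒ p = 1567.875, q = 4443.375.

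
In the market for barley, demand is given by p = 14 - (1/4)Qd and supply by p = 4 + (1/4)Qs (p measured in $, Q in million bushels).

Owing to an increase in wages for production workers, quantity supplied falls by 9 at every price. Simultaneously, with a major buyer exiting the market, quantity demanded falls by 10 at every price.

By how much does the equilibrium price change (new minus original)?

Before the shock: 56 - 4p = 4p - 16 ⇒ 72 = 8p ⇒ p = 9, Q = 20.
The shock moves the curves to Qd = 46 - 4p and Qs = 4p - 25.
Clearing the new market: 46 - 4p = 4p - 25, so p = 8.875 and Q = 10.5.
Δp = 8.875 − 9 = -0.125.

-0.125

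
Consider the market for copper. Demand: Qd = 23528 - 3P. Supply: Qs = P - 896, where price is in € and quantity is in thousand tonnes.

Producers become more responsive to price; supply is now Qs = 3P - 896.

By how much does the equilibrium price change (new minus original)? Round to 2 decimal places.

Before the shock: 23528 - 3P = P - 896 ⇒ 24424 = 4P ⇒ P = 6106, Q = 5210.
The shock moves the curves to Qd = 23528 - 3P and Qs = 3P - 896.
Setting them equal: 23528 - 3P = 3P - 896 → 24424 = 6P, so P = 12212/3 ≈ 4070.6667 and Q = 11316.
ΔP = 4070.6667 − 6106 = -2035.33.

-2035.33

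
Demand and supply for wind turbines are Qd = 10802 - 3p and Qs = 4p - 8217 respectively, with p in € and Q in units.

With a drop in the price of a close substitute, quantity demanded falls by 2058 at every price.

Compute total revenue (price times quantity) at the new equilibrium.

Original equilibrium: 10802 - 3p = 4p - 8217 gives 19019 = 7p, so p = 2717 and Q = 2651.
After the shift, demand is Qd = 8744 - 3p and supply is Qs = 4p - 8217.
Equate the new curves: 8744 - 3p = 4p - 8217, giving 16961 = 7p, p = 2423, Q = 1475.
New expenditure = 2423 × 1475 = 3573925.

3573925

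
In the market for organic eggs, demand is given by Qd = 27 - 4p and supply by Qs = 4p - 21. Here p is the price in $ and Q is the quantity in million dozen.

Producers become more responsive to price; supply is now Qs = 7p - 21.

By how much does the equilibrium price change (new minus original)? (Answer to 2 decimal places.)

-1.64

Solve the original market: 27 - 4p = 4p - 21, hence p = 6 and Q = 3.
The new curves are Qd = 27 - 4p (demand) and Qs = 7p - 21 (supply).
Equate the new curves: 27 - 4p = 7p - 21, giving 48 = 11p, p = 48/11 ≈ 4.3636, Q = 105/11 ≈ 9.5455.
Δp = 4.3636 − 6 = -1.64.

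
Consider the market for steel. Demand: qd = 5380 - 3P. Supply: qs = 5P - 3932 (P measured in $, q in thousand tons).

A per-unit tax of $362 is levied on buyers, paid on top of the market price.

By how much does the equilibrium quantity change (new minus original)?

-678.75

Initially, 5380 - 3P = 5P - 3932, so 9312 = 8P and P = 1164, q = 1888.
Since buyers pay the price plus the tax, the effective demand curve becomes qd = 4294 - 3P.
New equilibrium: 4294 - 3P = 5P - 3932 ⇒ 8226 = 8P ⇒ P = 1028.25, q = 1209.25.
Δq = 1209.25 − 1888 = -678.75.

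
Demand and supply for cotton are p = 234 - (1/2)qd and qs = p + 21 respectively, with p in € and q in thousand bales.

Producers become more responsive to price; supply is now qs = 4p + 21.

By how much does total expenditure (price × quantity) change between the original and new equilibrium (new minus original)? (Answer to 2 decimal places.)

Original equilibrium: 468 - 2p = p + 21 gives 447 = 3p, so p = 149 and q = 170.
After the shift, demand is qd = 468 - 2p and supply is qs = 4p + 21.
Equate the new curves: 468 - 2p = 4p + 21, giving 447 = 6p, p = 74.5, q = 319.
Expenditure moves from 149×170 = 25330 to 74.5×319 = 23765.5; change = -1564.50.

-1564.50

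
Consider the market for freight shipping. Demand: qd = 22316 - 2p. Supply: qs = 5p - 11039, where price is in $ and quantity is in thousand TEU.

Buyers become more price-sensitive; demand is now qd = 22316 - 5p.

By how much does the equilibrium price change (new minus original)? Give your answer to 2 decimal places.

Before the shock: 22316 - 2p = 5p - 11039 ⇒ 33355 = 7p ⇒ p = 4765, q = 12786.
After the shift, demand is qd = 22316 - 5p and supply is qs = 5p - 11039.
New equilibrium: 22316 - 5p = 5p - 11039 ⇒ 33355 = 10p ⇒ p = 3335.5, q = 5638.5.
Δp = 3335.5 − 4765 = -1429.50.

-1429.50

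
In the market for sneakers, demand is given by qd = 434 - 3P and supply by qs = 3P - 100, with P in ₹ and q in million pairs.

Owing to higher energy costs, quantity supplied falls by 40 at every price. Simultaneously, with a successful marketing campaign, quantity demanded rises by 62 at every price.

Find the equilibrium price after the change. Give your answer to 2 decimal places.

Original equilibrium: 434 - 3P = 3P - 100 gives 534 = 6P, so P = 89 and q = 167.
After the shift, demand is qd = 496 - 3P and supply is qs = 3P - 140.
Setting them equal: 496 - 3P = 3P - 140 → 636 = 6P, so P = 106 and q = 178.

106.00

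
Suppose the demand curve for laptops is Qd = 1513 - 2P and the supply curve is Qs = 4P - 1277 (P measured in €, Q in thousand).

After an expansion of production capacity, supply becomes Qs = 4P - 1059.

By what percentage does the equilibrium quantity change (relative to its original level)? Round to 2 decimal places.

Initially, 1513 - 2P = 4P - 1277, so 2790 = 6P and P = 465, Q = 583.
After the shift, demand is Qd = 1513 - 2P and supply is Qs = 4P - 1059.
Setting them equal: 1513 - 2P = 4P - 1059 → 2572 = 6P, so P = 1286/3 ≈ 428.6667 and Q = 1967/3 ≈ 655.6667.
%ΔQ = (655.6667 − 583) / 583 × 100 = +12.46%.

+12.46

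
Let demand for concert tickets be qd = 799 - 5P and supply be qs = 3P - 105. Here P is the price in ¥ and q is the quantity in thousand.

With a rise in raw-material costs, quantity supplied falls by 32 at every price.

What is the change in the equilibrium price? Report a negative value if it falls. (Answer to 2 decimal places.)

+4.00

Original equilibrium: 799 - 5P = 3P - 105 gives 904 = 8P, so P = 113 and q = 234.
After the shift, demand is qd = 799 - 5P and supply is qs = 3P - 137.
New equilibrium: 799 - 5P = 3P - 137 ⇒ 936 = 8P ⇒ P = 117, q = 214.
ΔP = 117 − 113 = +4.00.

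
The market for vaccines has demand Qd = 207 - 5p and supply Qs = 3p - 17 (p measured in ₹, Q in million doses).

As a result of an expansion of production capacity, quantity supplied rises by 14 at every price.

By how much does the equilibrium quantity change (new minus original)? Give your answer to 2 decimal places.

+8.75

Before the shock: 207 - 5p = 3p - 17 ⇒ 224 = 8p ⇒ p = 28, Q = 67.
The shock moves the curves to Qd = 207 - 5p and Qs = 3p - 3.
Clearing the new market: 207 - 5p = 3p - 3, so p = 26.25 and Q = 75.75.
ΔQ = 75.75 − 67 = +8.75.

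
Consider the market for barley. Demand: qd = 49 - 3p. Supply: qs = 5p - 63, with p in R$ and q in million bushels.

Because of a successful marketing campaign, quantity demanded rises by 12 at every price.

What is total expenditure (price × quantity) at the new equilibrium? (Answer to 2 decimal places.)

Initially, 49 - 3p = 5p - 63, so 112 = 8p and p = 14, q = 7.
The new curves are qd = 61 - 3p (demand) and qs = 5p - 63 (supply).
New equilibrium: 61 - 3p = 5p - 63 ⇒ 124 = 8p ⇒ p = 15.5, q = 14.5.
New expenditure = 15.5 × 14.5 = 224.75.

224.75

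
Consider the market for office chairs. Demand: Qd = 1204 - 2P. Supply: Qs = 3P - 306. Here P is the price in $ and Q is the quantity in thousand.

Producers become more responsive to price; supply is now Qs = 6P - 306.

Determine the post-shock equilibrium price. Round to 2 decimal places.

188.75

Before the shock: 1204 - 2P = 3P - 306 ⇒ 1510 = 5P ⇒ P = 302, Q = 600.
With the change applied: demand Qd = 1204 - 2P, supply Qs = 6P - 306.
Equate the new curves: 1204 - 2P = 6P - 306, giving 1510 = 8P, P = 188.75, Q = 826.5.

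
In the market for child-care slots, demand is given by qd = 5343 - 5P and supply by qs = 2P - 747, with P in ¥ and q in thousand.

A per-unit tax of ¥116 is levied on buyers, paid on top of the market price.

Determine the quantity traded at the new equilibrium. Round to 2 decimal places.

827.29

Before the shock: 5343 - 5P = 2P - 747 ⇒ 6090 = 7P ⇒ P = 870, q = 993.
Since buyers pay the price plus the tax, the effective demand curve becomes qd = 4763 - 5P.
Equate the new curves: 4763 - 5P = 2P - 747, giving 5510 = 7P, P = 5510/7 ≈ 787.1429, q = 5791/7 ≈ 827.2857.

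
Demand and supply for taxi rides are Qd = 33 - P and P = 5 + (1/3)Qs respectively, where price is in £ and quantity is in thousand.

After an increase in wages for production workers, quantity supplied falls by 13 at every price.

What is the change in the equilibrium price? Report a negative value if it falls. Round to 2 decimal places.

Solve the original market: 33 - P = 3P - 15, hence P = 12 and Q = 21.
The new curves are Qd = 33 - P (demand) and Qs = 3P - 28 (supply).
New equilibrium: 33 - P = 3P - 28 ⇒ 61 = 4P ⇒ P = 15.25, Q = 17.75.
ΔP = 15.25 − 12 = +3.25.

+3.25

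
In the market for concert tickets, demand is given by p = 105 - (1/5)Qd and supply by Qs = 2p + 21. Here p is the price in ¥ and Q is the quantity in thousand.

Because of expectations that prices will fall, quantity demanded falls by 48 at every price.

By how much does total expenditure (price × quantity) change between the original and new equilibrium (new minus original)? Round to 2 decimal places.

-2024.82

Original equilibrium: 525 - 5p = 2p + 21 gives 504 = 7p, so p = 72 and Q = 165.
With the change applied: demand Qd = 477 - 5p, supply Qs = 2p + 21.
New equilibrium: 477 - 5p = 2p + 21 ⇒ 456 = 7p ⇒ p = 456/7 ≈ 65.1429, Q = 1059/7 ≈ 151.2857.
Expenditure moves from 72×165 = 11880 to 65.1429×151.2857 = 9855.1837; change = -2024.82.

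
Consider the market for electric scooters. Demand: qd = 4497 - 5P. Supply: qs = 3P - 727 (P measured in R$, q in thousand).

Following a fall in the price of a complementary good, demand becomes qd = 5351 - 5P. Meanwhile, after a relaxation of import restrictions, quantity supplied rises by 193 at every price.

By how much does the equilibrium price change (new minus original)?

+82.625

Before the shock: 4497 - 5P = 3P - 727 ⇒ 5224 = 8P ⇒ P = 653, q = 1232.
With the change applied: demand qd = 5351 - 5P, supply qs = 3P - 534.
Clearing the new market: 5351 - 5P = 3P - 534, so P = 735.625 and q = 1672.875.
ΔP = 735.625 − 653 = +82.625.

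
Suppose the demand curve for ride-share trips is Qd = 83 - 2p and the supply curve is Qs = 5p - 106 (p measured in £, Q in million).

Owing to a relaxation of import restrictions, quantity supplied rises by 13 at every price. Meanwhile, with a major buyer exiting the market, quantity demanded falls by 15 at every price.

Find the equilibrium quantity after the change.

Initially, 83 - 2p = 5p - 106, so 189 = 7p and p = 27, Q = 29.
With the change applied: demand Qd = 68 - 2p, supply Qs = 5p - 93.
Clearing the new market: 68 - 2p = 5p - 93, so p = 23 and Q = 22.

22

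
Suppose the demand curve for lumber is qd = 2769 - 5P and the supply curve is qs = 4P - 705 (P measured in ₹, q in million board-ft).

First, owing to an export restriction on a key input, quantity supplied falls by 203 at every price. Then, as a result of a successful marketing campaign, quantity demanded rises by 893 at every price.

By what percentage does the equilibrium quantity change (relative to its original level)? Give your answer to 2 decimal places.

+33.86

Solve the original market: 2769 - 5P = 4P - 705, hence P = 386 and q = 839.
After the shift, demand is qd = 3662 - 5P and supply is qs = 4P - 908.
Clearing the new market: 3662 - 5P = 4P - 908, so P = 4570/9 ≈ 507.7778 and q = 10108/9 ≈ 1123.1111.
%Δq = (1123.1111 − 839) / 839 × 100 = +33.86%.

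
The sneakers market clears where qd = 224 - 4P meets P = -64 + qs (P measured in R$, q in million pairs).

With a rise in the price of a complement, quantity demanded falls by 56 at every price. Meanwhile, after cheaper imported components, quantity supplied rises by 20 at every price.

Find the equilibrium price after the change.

16.8

Initially, 224 - 4P = P + 64, so 160 = 5P and P = 32, q = 96.
After the shift, demand is qd = 168 - 4P and supply is qs = P + 84.
Equate the new curves: 168 - 4P = P + 84, giving 84 = 5P, P = 16.8, q = 100.8.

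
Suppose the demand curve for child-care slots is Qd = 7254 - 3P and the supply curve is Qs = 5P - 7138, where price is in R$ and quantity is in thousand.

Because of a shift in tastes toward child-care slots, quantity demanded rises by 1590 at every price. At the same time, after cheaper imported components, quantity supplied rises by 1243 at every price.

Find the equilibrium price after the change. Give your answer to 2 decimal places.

Solve the original market: 7254 - 3P = 5P - 7138, hence P = 1799 and Q = 1857.
After the shift, demand is Qd = 8844 - 3P and supply is Qs = 5P - 5895.
Clearing the new market: 8844 - 3P = 5P - 5895, so P = 1842.375 and Q = 3316.875.

1842.38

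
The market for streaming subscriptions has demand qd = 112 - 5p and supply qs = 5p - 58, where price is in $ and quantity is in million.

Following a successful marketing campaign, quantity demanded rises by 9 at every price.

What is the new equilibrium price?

Original equilibrium: 112 - 5p = 5p - 58 gives 170 = 10p, so p = 17 and q = 27.
With the change applied: demand qd = 121 - 5p, supply qs = 5p - 58.
Equate the new curves: 121 - 5p = 5p - 58, giving 179 = 10p, p = 17.9, q = 31.5.

17.9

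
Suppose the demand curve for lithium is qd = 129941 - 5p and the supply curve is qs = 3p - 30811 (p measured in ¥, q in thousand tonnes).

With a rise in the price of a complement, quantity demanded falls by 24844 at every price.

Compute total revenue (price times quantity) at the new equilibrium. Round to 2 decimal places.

342394723.25

Initially, 129941 - 5p = 3p - 30811, so 160752 = 8p and p = 20094, q = 29471.
The shock moves the curves to qd = 105097 - 5p and qs = 3p - 30811.
Setting them equal: 105097 - 5p = 3p - 30811 → 135908 = 8p, so p = 16988.5 and q = 20154.5.
New expenditure = 16988.5 × 20154.5 = 342394723.25.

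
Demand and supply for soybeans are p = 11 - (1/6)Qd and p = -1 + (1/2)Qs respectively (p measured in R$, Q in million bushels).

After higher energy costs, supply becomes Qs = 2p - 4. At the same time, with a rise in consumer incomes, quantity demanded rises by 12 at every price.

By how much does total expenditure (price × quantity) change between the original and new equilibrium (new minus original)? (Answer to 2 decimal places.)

+25.13

Before the shock: 66 - 6p = 2p + 2 ⇒ 64 = 8p ⇒ p = 8, Q = 18.
After the shift, demand is Qd = 78 - 6p and supply is Qs = 2p - 4.
Equate the new curves: 78 - 6p = 2p - 4, giving 82 = 8p, p = 10.25, Q = 16.5.
Expenditure moves from 8×18 = 144 to 10.25×16.5 = 169.125; change = +25.13.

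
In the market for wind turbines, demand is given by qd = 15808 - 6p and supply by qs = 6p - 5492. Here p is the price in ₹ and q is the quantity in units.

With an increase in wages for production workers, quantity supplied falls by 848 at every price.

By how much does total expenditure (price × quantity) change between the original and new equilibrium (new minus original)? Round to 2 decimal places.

Solve the original market: 15808 - 6p = 6p - 5492, hence p = 1775 and q = 5158.
The shock moves the curves to qd = 15808 - 6p and qs = 6p - 6340.
Equate the new curves: 15808 - 6p = 6p - 6340, giving 22148 = 12p, p = 5537/3 ≈ 1845.6667, q = 4734.
Expenditure moves from 1775×5158 = 9155450 to 1845.6667×4734 = 8737386; change = -418064.00.

-418064.00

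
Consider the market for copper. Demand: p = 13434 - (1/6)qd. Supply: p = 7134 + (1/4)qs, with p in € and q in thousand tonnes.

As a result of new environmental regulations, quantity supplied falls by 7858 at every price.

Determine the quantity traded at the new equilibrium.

10405.2

Solve the original market: 80604 - 6p = 4p - 28536, hence p = 10914 and q = 15120.
The new curves are qd = 80604 - 6p (demand) and qs = 4p - 36394 (supply).
Clearing the new market: 80604 - 6p = 4p - 36394, so p = 11699.8 and q = 10405.2.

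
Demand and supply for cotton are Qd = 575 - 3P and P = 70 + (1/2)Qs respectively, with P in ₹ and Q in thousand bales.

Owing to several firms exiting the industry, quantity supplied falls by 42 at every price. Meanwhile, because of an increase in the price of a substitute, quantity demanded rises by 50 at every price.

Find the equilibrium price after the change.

161.4

Before the shock: 575 - 3P = 2P - 140 ⇒ 715 = 5P ⇒ P = 143, Q = 146.
The shock moves the curves to Qd = 625 - 3P and Qs = 2P - 182.
Equate the new curves: 625 - 3P = 2P - 182, giving 807 = 5P, P = 161.4, Q = 140.8.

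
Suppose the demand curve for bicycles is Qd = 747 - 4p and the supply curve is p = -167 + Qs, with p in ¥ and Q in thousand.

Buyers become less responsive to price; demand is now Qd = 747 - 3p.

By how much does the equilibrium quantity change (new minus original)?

Before the shock: 747 - 4p = p + 167 ⇒ 580 = 5p ⇒ p = 116, Q = 283.
The shock moves the curves to Qd = 747 - 3p and Qs = p + 167.
Setting them equal: 747 - 3p = p + 167 → 580 = 4p, so p = 145 and Q = 312.
ΔQ = 312 − 283 = +29.

+29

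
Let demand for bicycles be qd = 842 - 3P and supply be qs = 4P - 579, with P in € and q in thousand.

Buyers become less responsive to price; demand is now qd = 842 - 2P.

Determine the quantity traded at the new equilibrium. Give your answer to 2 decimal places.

Original equilibrium: 842 - 3P = 4P - 579 gives 1421 = 7P, so P = 203 and q = 233.
The shock moves the curves to qd = 842 - 2P and qs = 4P - 579.
Setting them equal: 842 - 2P = 4P - 579 → 1421 = 6P, so P = 1421/6 ≈ 236.8333 and q = 1105/3 ≈ 368.3333.

368.33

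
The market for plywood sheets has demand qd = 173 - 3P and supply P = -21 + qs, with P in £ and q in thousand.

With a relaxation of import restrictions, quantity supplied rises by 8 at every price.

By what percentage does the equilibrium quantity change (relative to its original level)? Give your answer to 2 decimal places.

+10.17

Solve the original market: 173 - 3P = P + 21, hence P = 38 and q = 59.
After the shift, demand is qd = 173 - 3P and supply is qs = P + 29.
Equate the new curves: 173 - 3P = P + 29, giving 144 = 4P, P = 36, q = 65.
%Δq = (65 − 59) / 59 × 100 = +10.17%.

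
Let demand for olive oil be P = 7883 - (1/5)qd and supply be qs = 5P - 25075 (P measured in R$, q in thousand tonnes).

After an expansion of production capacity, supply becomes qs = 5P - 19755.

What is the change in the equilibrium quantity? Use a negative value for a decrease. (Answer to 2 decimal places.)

Before the shock: 39415 - 5P = 5P - 25075 ⇒ 64490 = 10P ⇒ P = 6449, q = 7170.
After the shift, demand is qd = 39415 - 5P and supply is qs = 5P - 19755.
Equate the new curves: 39415 - 5P = 5P - 19755, giving 59170 = 10P, P = 5917, q = 9830.
Δq = 9830 − 7170 = +2660.00.

+2660.00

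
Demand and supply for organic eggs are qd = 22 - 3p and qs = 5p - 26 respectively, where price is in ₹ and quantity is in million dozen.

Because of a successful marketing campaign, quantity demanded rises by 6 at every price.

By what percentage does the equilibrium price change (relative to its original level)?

Original equilibrium: 22 - 3p = 5p - 26 gives 48 = 8p, so p = 6 and q = 4.
The new curves are qd = 28 - 3p (demand) and qs = 5p - 26 (supply).
New equilibrium: 28 - 3p = 5p - 26 ⇒ 54 = 8p ⇒ p = 6.75, q = 7.75.
%Δp = (6.75 − 6) / 6 × 100 = +12.5%.

+12.5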